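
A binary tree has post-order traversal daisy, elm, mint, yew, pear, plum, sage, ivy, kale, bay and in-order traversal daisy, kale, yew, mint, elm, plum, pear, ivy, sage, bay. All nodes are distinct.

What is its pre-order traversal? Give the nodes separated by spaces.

bay kale daisy ivy plum yew mint elm pear sage

The last element of post-order is the root; it splits in-order into left and right subtrees.
Root bay: left subtree has 9 nodes {daisy, kale, yew, mint, elm, plum, pear, ivy, sage}, right has 0 { }.
  Root kale: left subtree has 1 node {daisy}, right has 7 {yew, mint, elm, plum, pear, ivy, sage}.
    Root ivy: left subtree has 5 nodes {yew, mint, elm, plum, pear}, right has 1 {sage}.
      Root plum: left subtree has 3 nodes {yew, mint, elm}, right has 1 {pear}.
        Root yew: left subtree has 0 nodes { }, right has 2 {mint, elm}.
          Root mint: left subtree has 0 nodes { }, right has 1 {elm}.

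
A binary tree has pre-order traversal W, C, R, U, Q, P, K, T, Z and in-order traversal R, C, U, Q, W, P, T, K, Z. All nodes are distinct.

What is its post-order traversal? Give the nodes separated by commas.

The first element of pre-order is the root; it splits in-order into left and right subtrees.
Root W: left subtree has 4 nodes {R, C, U, Q}, right has 4 {P, T, K, Z}.
  Root C: left subtree has 1 node {R}, right has 2 {U, Q}.
    Root U: left subtree has 0 nodes { }, right has 1 {Q}.
  Root P: left subtree has 0 nodes { }, right has 3 {T, K, Z}.
    Root K: left subtree has 1 node {T}, right has 1 {Z}.

R, Q, U, C, T, Z, K, P, W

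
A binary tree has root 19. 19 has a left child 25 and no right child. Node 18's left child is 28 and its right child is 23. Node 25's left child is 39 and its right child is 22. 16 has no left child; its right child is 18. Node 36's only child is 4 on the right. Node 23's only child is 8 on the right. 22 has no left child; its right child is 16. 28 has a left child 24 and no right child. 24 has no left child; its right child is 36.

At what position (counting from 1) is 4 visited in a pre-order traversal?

10

Pre-order visits the node, then its left subtree, then its right subtree.
Visit 19.
At 19: go left to 25.
  Visit 25.
  At 25: go left to 39.
    39 is a leaf — visit 39.
  At 25: go right to 22.
    Visit 22.
    At 22: no left child.
    At 22: go right to 16.
      Visit 16.
      At 16: no left child.
      At 16: go right to 18.
        Visit 18.
        At 18: go left to 28.
          Visit 28.
          At 28: go left to 24.
            Visit 24.
            At 24: no left child.
            At 24: go right to 36.
              Visit 36.
              At 36: no left child.
              At 36: go right to 4.
                4 is a leaf — visit 4.
          At 28: no right child.
        At 18: go right to 23.
          Visit 23.
          At 23: no left child.
          At 23: go right to 8.
            8 is a leaf — visit 8.
At 19: no right child.
Full pre-order sequence: 19, 25, 39, 22, 16, 18, 28, 24, 36, 4, 23, 8.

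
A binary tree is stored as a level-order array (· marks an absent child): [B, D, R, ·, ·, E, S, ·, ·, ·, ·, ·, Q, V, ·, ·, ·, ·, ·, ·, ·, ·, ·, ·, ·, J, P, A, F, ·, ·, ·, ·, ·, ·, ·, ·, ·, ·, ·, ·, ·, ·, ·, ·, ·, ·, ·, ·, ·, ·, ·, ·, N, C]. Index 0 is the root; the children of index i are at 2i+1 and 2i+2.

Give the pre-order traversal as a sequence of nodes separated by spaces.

B D R E Q J P N C S V A F

Pre-order visits the node, then its left subtree, then its right subtree.
Visit B.
At B: go left to D.
  D is a leaf — visit D.
At B: go right to R.
  Visit R.
  At R: go left to E.
    Visit E.
    At E: no left child.
    At E: go right to Q.
      Visit Q.
      At Q: go left to J.
        J is a leaf — visit J.
      At Q: go right to P.
        Visit P.
        At P: go left to N.
          N is a leaf — visit N.
        At P: go right to C.
          C is a leaf — visit C.
  At R: go right to S.
    Visit S.
    At S: go left to V.
      Visit V.
      At V: go left to A.
        A is a leaf — visit A.
      At V: go right to F.
        F is a leaf — visit F.
    At S: no right child.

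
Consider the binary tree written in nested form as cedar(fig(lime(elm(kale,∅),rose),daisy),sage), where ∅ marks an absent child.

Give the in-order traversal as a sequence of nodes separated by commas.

In-order visits the left subtree, then the node, then the right subtree.
At cedar: go left to fig.
  At fig: go left to lime.
    At lime: go left to elm.
      At elm: go left to kale.
        kale is a leaf — visit kale.
      Visit elm.
      At elm: no right child.
    Visit lime.
    At lime: go right to rose.
      rose is a leaf — visit rose.
  Visit fig.
  At fig: go right to daisy.
    daisy is a leaf — visit daisy.
Visit cedar.
At cedar: go right to sage.
  sage is a leaf — visit sage.

kale, elm, lime, rose, fig, daisy, cedar, sage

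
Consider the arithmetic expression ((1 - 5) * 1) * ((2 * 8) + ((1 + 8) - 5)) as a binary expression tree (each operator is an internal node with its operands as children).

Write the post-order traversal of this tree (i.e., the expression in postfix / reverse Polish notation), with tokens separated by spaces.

1 5 - 1 * 2 8 * 1 8 + 5 - + *

Post-order on an expression tree gives postfix notation: for each operator, emit left operand, right operand, then the operator.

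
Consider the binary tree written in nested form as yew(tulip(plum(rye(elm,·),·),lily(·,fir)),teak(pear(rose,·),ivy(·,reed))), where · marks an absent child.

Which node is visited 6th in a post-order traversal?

Post-order visits the left subtree, then the right subtree, then the node.
At yew: go left to tulip.
  At tulip: go left to plum.
    At plum: go left to rye.
      At rye: go left to elm.
        elm is a leaf — visit elm.
      At rye: no right child.
      Visit rye.
    At plum: no right child.
    Visit plum.
  At tulip: go right to lily.
    At lily: no left child.
    At lily: go right to fir.
      fir is a leaf — visit fir.
    Visit lily.
  Visit tulip.
At yew: go right to teak.
  At teak: go left to pear.
    At pear: go left to rose.
      rose is a leaf — visit rose.
    At pear: no right child.
    Visit pear.
  At teak: go right to ivy.
    At ivy: no left child.
    At ivy: go right to reed.
      reed is a leaf — visit reed.
    Visit ivy.
  Visit teak.
Visit yew.
Full post-order sequence: elm, rye, plum, fir, lily, tulip, rose, pear, reed, ivy, teak, yew.

tulip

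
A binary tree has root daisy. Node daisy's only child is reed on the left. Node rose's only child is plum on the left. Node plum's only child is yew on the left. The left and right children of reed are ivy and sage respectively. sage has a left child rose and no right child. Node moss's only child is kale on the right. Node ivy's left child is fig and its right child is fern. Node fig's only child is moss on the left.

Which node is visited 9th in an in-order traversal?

rose

In-order visits the left subtree, then the node, then the right subtree.
At daisy: go left to reed.
  At reed: go left to ivy.
    At ivy: go left to fig.
      At fig: go left to moss.
        At moss: no left child.
        Visit moss.
        At moss: go right to kale.
          kale is a leaf — visit kale.
      Visit fig.
      At fig: no right child.
    Visit ivy.
    At ivy: go right to fern.
      fern is a leaf — visit fern.
  Visit reed.
  At reed: go right to sage.
    At sage: go left to rose.
      At rose: go left to plum.
        At plum: go left to yew.
          yew is a leaf — visit yew.
        Visit plum.
        At plum: no right child.
      Visit rose.
      At rose: no right child.
    Visit sage.
    At sage: no right child.
Visit daisy.
At daisy: no right child.
Full in-order sequence: moss, kale, fig, ivy, fern, reed, yew, plum, rose, sage, daisy.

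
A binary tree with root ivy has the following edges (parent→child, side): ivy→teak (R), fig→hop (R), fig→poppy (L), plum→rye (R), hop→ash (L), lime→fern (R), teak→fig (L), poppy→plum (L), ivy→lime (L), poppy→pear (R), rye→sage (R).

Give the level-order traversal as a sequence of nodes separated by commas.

Level-order visits nodes level by level from the root, left to right within each level.
Level 0: ivy
Level 1: lime, teak
Level 2: fern, fig
Level 3: poppy, hop
Level 4: plum, pear, ash
Level 5: rye
Level 6: sage

ivy, lime, teak, fern, fig, poppy, hop, plum, pear, ash, rye, sage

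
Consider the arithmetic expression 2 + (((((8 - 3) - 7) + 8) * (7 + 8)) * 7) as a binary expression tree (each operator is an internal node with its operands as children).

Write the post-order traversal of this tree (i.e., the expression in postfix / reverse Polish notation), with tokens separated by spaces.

Post-order on an expression tree gives postfix notation: for each operator, emit left operand, right operand, then the operator.

2 8 3 - 7 - 8 + 7 8 + * 7 * +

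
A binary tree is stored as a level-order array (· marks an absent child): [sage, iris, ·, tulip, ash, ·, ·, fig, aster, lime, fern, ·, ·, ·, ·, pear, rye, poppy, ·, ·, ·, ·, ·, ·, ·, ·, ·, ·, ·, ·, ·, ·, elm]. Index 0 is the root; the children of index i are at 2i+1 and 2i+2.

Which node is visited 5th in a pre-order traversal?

Pre-order visits the node, then its left subtree, then its right subtree.
Visit sage.
At sage: go left to iris.
  Visit iris.
  At iris: go left to tulip.
    Visit tulip.
    At tulip: go left to fig.
      Visit fig.
      At fig: go left to pear.
        Visit pear.
        At pear: no left child.
        At pear: go right to elm.
          elm is a leaf — visit elm.
      At fig: go right to rye.
        rye is a leaf — visit rye.
    At tulip: go right to aster.
      Visit aster.
      At aster: go left to poppy.
        poppy is a leaf — visit poppy.
      At aster: no right child.
  At iris: go right to ash.
    Visit ash.
    At ash: go left to lime.
      lime is a leaf — visit lime.
    At ash: go right to fern.
      fern is a leaf — visit fern.
At sage: no right child.
Full pre-order sequence: sage, iris, tulip, fig, pear, elm, rye, aster, poppy, ash, lime, fern.

pear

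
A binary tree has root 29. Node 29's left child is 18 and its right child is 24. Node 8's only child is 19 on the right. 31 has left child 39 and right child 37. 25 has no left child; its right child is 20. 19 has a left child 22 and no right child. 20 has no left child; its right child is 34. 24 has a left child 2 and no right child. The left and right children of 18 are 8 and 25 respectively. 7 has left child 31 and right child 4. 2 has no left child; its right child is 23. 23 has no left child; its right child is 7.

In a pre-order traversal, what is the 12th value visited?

Pre-order visits the node, then its left subtree, then its right subtree.
Visit 29.
At 29: go left to 18.
  Visit 18.
  At 18: go left to 8.
    Visit 8.
    At 8: no left child.
    At 8: go right to 19.
      Visit 19.
      At 19: go left to 22.
        22 is a leaf — visit 22.
      At 19: no right child.
  At 18: go right to 25.
    Visit 25.
    At 25: no left child.
    At 25: go right to 20.
      Visit 20.
      At 20: no left child.
      At 20: go right to 34.
        34 is a leaf — visit 34.
At 29: go right to 24.
  Visit 24.
  At 24: go left to 2.
    Visit 2.
    At 2: no left child.
    At 2: go right to 23.
      Visit 23.
      At 23: no left child.
      At 23: go right to 7.
        Visit 7.
        At 7: go left to 31.
          Visit 31.
          At 31: go left to 39.
            39 is a leaf — visit 39.
          At 31: go right to 37.
            37 is a leaf — visit 37.
        At 7: go right to 4.
          4 is a leaf — visit 4.
  At 24: no right child.
Full pre-order sequence: 29, 18, 8, 19, 22, 25, 20, 34, 24, 2, 23, 7, 31, 39, 37, 4.

7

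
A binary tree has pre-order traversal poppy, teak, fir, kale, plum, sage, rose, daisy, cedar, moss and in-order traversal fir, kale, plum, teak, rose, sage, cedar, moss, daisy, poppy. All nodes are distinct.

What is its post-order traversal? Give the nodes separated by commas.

plum, kale, fir, rose, moss, cedar, daisy, sage, teak, poppy

The first element of pre-order is the root; it splits in-order into left and right subtrees.
Root poppy: left subtree has 9 nodes {fir, kale, plum, teak, rose, sage, cedar, moss, daisy}, right has 0 { }.
  Root teak: left subtree has 3 nodes {fir, kale, plum}, right has 5 {rose, sage, cedar, moss, daisy}.
    Root fir: left subtree has 0 nodes { }, right has 2 {kale, plum}.
      Root kale: left subtree has 0 nodes { }, right has 1 {plum}.
    Root sage: left subtree has 1 node {rose}, right has 3 {cedar, moss, daisy}.
      Root daisy: left subtree has 2 nodes {cedar, moss}, right has 0 { }.
        Root cedar: left subtree has 0 nodes { }, right has 1 {moss}.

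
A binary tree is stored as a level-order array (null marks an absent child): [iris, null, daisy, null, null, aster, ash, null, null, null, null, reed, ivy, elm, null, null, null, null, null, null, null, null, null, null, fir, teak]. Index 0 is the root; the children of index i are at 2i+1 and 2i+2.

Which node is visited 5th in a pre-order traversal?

Pre-order visits the node, then its left subtree, then its right subtree.
Visit iris.
At iris: no left child.
At iris: go right to daisy.
  Visit daisy.
  At daisy: go left to aster.
    Visit aster.
    At aster: go left to reed.
      Visit reed.
      At reed: no left child.
      At reed: go right to fir.
        fir is a leaf — visit fir.
    At aster: go right to ivy.
      Visit ivy.
      At ivy: go left to teak.
        teak is a leaf — visit teak.
      At ivy: no right child.
  At daisy: go right to ash.
    Visit ash.
    At ash: go left to elm.
      elm is a leaf — visit elm.
    At ash: no right child.
Full pre-order sequence: iris, daisy, aster, reed, fir, ivy, teak, ash, elm.

fir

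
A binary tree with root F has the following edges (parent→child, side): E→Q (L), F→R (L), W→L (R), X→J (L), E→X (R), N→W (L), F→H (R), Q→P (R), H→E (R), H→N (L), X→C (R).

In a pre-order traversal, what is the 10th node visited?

X

Pre-order visits the node, then its left subtree, then its right subtree.
Visit F.
At F: go left to R.
  R is a leaf — visit R.
At F: go right to H.
  Visit H.
  At H: go left to N.
    Visit N.
    At N: go left to W.
      Visit W.
      At W: no left child.
      At W: go right to L.
        L is a leaf — visit L.
    At N: no right child.
  At H: go right to E.
    Visit E.
    At E: go left to Q.
      Visit Q.
      At Q: no left child.
      At Q: go right to P.
        P is a leaf — visit P.
    At E: go right to X.
      Visit X.
      At X: go left to J.
        J is a leaf — visit J.
      At X: go right to C.
        C is a leaf — visit C.
Full pre-order sequence: F, R, H, N, W, L, E, Q, P, X, J, C.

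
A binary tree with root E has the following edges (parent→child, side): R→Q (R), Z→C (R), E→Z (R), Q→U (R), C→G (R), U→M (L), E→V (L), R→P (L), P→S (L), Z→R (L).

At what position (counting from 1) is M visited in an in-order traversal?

In-order visits the left subtree, then the node, then the right subtree.
At E: go left to V.
  V is a leaf — visit V.
Visit E.
At E: go right to Z.
  At Z: go left to R.
    At R: go left to P.
      At P: go left to S.
        S is a leaf — visit S.
      Visit P.
      At P: no right child.
    Visit R.
    At R: go right to Q.
      At Q: no left child.
      Visit Q.
      At Q: go right to U.
        At U: go left to M.
          M is a leaf — visit M.
        Visit U.
        At U: no right child.
  Visit Z.
  At Z: go right to C.
    At C: no left child.
    Visit C.
    At C: go right to G.
      G is a leaf — visit G.
Full in-order sequence: V, E, S, P, R, Q, M, U, Z, C, G.

7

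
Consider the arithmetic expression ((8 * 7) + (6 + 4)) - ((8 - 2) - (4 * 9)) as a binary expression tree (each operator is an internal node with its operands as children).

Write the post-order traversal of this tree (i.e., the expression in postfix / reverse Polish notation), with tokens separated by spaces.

Post-order on an expression tree gives postfix notation: for each operator, emit left operand, right operand, then the operator.

8 7 * 6 4 + + 8 2 - 4 9 * - -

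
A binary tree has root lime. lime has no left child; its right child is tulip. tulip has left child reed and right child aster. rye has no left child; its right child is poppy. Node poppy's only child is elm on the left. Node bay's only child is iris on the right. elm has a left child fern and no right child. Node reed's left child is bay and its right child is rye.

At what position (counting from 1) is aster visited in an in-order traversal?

10

In-order visits the left subtree, then the node, then the right subtree.
At lime: no left child.
Visit lime.
At lime: go right to tulip.
  At tulip: go left to reed.
    At reed: go left to bay.
      At bay: no left child.
      Visit bay.
      At bay: go right to iris.
        iris is a leaf — visit iris.
    Visit reed.
    At reed: go right to rye.
      At rye: no left child.
      Visit rye.
      At rye: go right to poppy.
        At poppy: go left to elm.
          At elm: go left to fern.
            fern is a leaf — visit fern.
          Visit elm.
          At elm: no right child.
        Visit poppy.
        At poppy: no right child.
  Visit tulip.
  At tulip: go right to aster.
    aster is a leaf — visit aster.
Full in-order sequence: lime, bay, iris, reed, rye, fern, elm, poppy, tulip, aster.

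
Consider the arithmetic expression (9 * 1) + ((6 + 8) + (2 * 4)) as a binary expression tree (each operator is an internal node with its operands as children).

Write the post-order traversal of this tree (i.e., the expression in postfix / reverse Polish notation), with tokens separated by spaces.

Post-order on an expression tree gives postfix notation: for each operator, emit left operand, right operand, then the operator.

9 1 * 6 8 + 2 4 * + +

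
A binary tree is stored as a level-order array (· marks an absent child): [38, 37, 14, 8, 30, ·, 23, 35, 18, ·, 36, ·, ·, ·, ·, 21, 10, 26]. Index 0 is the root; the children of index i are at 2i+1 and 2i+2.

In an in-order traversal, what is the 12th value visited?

In-order visits the left subtree, then the node, then the right subtree.
At 38: go left to 37.
  At 37: go left to 8.
    At 8: go left to 35.
      At 35: go left to 21.
        21 is a leaf — visit 21.
      Visit 35.
      At 35: go right to 10.
        10 is a leaf — visit 10.
    Visit 8.
    At 8: go right to 18.
      At 18: go left to 26.
        26 is a leaf — visit 26.
      Visit 18.
      At 18: no right child.
  Visit 37.
  At 37: go right to 30.
    At 30: no left child.
    Visit 30.
    At 30: go right to 36.
      36 is a leaf — visit 36.
Visit 38.
At 38: go right to 14.
  At 14: no left child.
  Visit 14.
  At 14: go right to 23.
    23 is a leaf — visit 23.
Full in-order sequence: 21, 35, 10, 8, 26, 18, 37, 30, 36, 38, 14, 23.

23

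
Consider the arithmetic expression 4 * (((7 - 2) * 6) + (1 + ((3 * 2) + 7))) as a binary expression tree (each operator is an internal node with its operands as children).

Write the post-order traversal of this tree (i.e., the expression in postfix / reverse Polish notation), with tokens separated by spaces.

Post-order on an expression tree gives postfix notation: for each operator, emit left operand, right operand, then the operator.

4 7 2 - 6 * 1 3 2 * 7 + + + *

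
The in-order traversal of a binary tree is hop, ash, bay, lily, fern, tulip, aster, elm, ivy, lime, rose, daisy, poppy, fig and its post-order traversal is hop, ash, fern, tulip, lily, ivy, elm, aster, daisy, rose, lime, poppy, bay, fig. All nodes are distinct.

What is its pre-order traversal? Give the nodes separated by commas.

fig, bay, ash, hop, poppy, lime, aster, lily, tulip, fern, elm, ivy, rose, daisy

The last element of post-order is the root; it splits in-order into left and right subtrees.
Root fig: left subtree has 13 nodes {hop, ash, bay, lily, fern, tulip, aster, elm, ivy, lime, rose, daisy, poppy}, right has 0 { }.
  Root bay: left subtree has 2 nodes {hop, ash}, right has 10 {lily, fern, tulip, aster, elm, ivy, lime, rose, daisy, poppy}.
    Root ash: left subtree has 1 node {hop}, right has 0 { }.
    Root poppy: left subtree has 9 nodes {lily, fern, tulip, aster, elm, ivy, lime, rose, daisy}, right has 0 { }.
      Root lime: left subtree has 6 nodes {lily, fern, tulip, aster, elm, ivy}, right has 2 {rose, daisy}.
        Root aster: left subtree has 3 nodes {lily, fern, tulip}, right has 2 {elm, ivy}.
          Root lily: left subtree has 0 nodes { }, right has 2 {fern, tulip}.
            Root tulip: left subtree has 1 node {fern}, right has 0 { }.
          Root elm: left subtree has 0 nodes { }, right has 1 {ivy}.
        Root rose: left subtree has 0 nodes { }, right has 1 {daisy}.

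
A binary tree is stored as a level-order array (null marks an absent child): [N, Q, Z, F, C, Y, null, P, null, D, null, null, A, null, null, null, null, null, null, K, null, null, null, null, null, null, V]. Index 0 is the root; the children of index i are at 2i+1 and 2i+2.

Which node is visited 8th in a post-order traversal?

A

Post-order visits the left subtree, then the right subtree, then the node.
At N: go left to Q.
  At Q: go left to F.
    At F: go left to P.
      P is a leaf — visit P.
    At F: no right child.
    Visit F.
  At Q: go right to C.
    At C: go left to D.
      At D: go left to K.
        K is a leaf — visit K.
      At D: no right child.
      Visit D.
    At C: no right child.
    Visit C.
  Visit Q.
At N: go right to Z.
  At Z: go left to Y.
    At Y: no left child.
    At Y: go right to A.
      At A: no left child.
      At A: go right to V.
        V is a leaf — visit V.
      Visit A.
    Visit Y.
  At Z: no right child.
  Visit Z.
Visit N.
Full post-order sequence: P, F, K, D, C, Q, V, A, Y, Z, N.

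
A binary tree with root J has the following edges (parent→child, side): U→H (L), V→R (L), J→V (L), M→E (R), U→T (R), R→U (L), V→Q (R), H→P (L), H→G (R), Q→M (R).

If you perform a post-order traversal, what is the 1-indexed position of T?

Post-order visits the left subtree, then the right subtree, then the node.
At J: go left to V.
  At V: go left to R.
    At R: go left to U.
      At U: go left to H.
        At H: go left to P.
          P is a leaf — visit P.
        At H: go right to G.
          G is a leaf — visit G.
        Visit H.
      At U: go right to T.
        T is a leaf — visit T.
      Visit U.
    At R: no right child.
    Visit R.
  At V: go right to Q.
    At Q: no left child.
    At Q: go right to M.
      At M: no left child.
      At M: go right to E.
        E is a leaf — visit E.
      Visit M.
    Visit Q.
  Visit V.
At J: no right child.
Visit J.
Full post-order sequence: P, G, H, T, U, R, E, M, Q, V, J.

4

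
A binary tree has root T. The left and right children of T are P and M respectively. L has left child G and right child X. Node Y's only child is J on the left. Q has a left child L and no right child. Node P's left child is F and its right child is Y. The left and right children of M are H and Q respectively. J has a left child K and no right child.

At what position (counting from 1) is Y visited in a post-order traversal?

Post-order visits the left subtree, then the right subtree, then the node.
At T: go left to P.
  At P: go left to F.
    F is a leaf — visit F.
  At P: go right to Y.
    At Y: go left to J.
      At J: go left to K.
        K is a leaf — visit K.
      At J: no right child.
      Visit J.
    At Y: no right child.
    Visit Y.
  Visit P.
At T: go right to M.
  At M: go left to H.
    H is a leaf — visit H.
  At M: go right to Q.
    At Q: go left to L.
      At L: go left to G.
        G is a leaf — visit G.
      At L: go right to X.
        X is a leaf — visit X.
      Visit L.
    At Q: no right child.
    Visit Q.
  Visit M.
Visit T.
Full post-order sequence: F, K, J, Y, P, H, G, X, L, Q, M, T.

4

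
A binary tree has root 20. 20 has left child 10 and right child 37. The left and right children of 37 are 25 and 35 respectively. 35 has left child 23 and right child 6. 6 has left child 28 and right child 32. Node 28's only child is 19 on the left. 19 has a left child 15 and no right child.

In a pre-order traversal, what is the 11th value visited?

Pre-order visits the node, then its left subtree, then its right subtree.
Visit 20.
At 20: go left to 10.
  10 is a leaf — visit 10.
At 20: go right to 37.
  Visit 37.
  At 37: go left to 25.
    25 is a leaf — visit 25.
  At 37: go right to 35.
    Visit 35.
    At 35: go left to 23.
      23 is a leaf — visit 23.
    At 35: go right to 6.
      Visit 6.
      At 6: go left to 28.
        Visit 28.
        At 28: go left to 19.
          Visit 19.
          At 19: go left to 15.
            15 is a leaf — visit 15.
          At 19: no right child.
        At 28: no right child.
      At 6: go right to 32.
        32 is a leaf — visit 32.
Full pre-order sequence: 20, 10, 37, 25, 35, 23, 6, 28, 19, 15, 32.

32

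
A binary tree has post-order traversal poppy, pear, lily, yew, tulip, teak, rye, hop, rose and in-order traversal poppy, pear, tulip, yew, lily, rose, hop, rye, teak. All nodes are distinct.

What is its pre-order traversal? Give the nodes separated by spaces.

The last element of post-order is the root; it splits in-order into left and right subtrees.
Root rose: left subtree has 5 nodes {poppy, pear, tulip, yew, lily}, right has 3 {hop, rye, teak}.
  Root tulip: left subtree has 2 nodes {poppy, pear}, right has 2 {yew, lily}.
    Root pear: left subtree has 1 node {poppy}, right has 0 { }.
    Root yew: left subtree has 0 nodes { }, right has 1 {lily}.
  Root hop: left subtree has 0 nodes { }, right has 2 {rye, teak}.
    Root rye: left subtree has 0 nodes { }, right has 1 {teak}.

rose tulip pear poppy yew lily hop rye teak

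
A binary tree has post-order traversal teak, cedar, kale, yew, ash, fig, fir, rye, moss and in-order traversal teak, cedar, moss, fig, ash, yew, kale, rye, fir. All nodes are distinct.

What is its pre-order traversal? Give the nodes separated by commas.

The last element of post-order is the root; it splits in-order into left and right subtrees.
Root moss: left subtree has 2 nodes {teak, cedar}, right has 6 {fig, ash, yew, kale, rye, fir}.
  Root cedar: left subtree has 1 node {teak}, right has 0 { }.
  Root rye: left subtree has 4 nodes {fig, ash, yew, kale}, right has 1 {fir}.
    Root fig: left subtree has 0 nodes { }, right has 3 {ash, yew, kale}.
      Root ash: left subtree has 0 nodes { }, right has 2 {yew, kale}.
        Root yew: left subtree has 0 nodes { }, right has 1 {kale}.

moss, cedar, teak, rye, fig, ash, yew, kale, fir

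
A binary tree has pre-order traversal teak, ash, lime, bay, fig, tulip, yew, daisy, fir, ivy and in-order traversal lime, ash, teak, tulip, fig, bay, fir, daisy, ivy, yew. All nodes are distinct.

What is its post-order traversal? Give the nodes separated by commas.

lime, ash, tulip, fig, fir, ivy, daisy, yew, bay, teak

The first element of pre-order is the root; it splits in-order into left and right subtrees.
Root teak: left subtree has 2 nodes {lime, ash}, right has 7 {tulip, fig, bay, fir, daisy, ivy, yew}.
  Root ash: left subtree has 1 node {lime}, right has 0 { }.
  Root bay: left subtree has 2 nodes {tulip, fig}, right has 4 {fir, daisy, ivy, yew}.
    Root fig: left subtree has 1 node {tulip}, right has 0 { }.
    Root yew: left subtree has 3 nodes {fir, daisy, ivy}, right has 0 { }.
      Root daisy: left subtree has 1 node {fir}, right has 1 {ivy}.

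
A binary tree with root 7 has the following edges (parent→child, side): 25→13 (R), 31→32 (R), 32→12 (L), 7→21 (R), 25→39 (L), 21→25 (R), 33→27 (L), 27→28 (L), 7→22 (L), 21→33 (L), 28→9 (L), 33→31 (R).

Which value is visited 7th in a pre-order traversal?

9

Pre-order visits the node, then its left subtree, then its right subtree.
Visit 7.
At 7: go left to 22.
  22 is a leaf — visit 22.
At 7: go right to 21.
  Visit 21.
  At 21: go left to 33.
    Visit 33.
    At 33: go left to 27.
      Visit 27.
      At 27: go left to 28.
        Visit 28.
        At 28: go left to 9.
          9 is a leaf — visit 9.
        At 28: no right child.
      At 27: no right child.
    At 33: go right to 31.
      Visit 31.
      At 31: no left child.
      At 31: go right to 32.
        Visit 32.
        At 32: go left to 12.
          12 is a leaf — visit 12.
        At 32: no right child.
  At 21: go right to 25.
    Visit 25.
    At 25: go left to 39.
      39 is a leaf — visit 39.
    At 25: go right to 13.
      13 is a leaf — visit 13.
Full pre-order sequence: 7, 22, 21, 33, 27, 28, 9, 31, 32, 12, 25, 39, 13.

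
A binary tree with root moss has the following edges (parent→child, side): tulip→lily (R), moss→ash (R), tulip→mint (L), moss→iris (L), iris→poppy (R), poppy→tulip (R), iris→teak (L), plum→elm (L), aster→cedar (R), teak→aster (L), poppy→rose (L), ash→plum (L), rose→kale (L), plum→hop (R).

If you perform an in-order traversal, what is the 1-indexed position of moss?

In-order visits the left subtree, then the node, then the right subtree.
At moss: go left to iris.
  At iris: go left to teak.
    At teak: go left to aster.
      At aster: no left child.
      Visit aster.
      At aster: go right to cedar.
        cedar is a leaf — visit cedar.
    Visit teak.
    At teak: no right child.
  Visit iris.
  At iris: go right to poppy.
    At poppy: go left to rose.
      At rose: go left to kale.
        kale is a leaf — visit kale.
      Visit rose.
      At rose: no right child.
    Visit poppy.
    At poppy: go right to tulip.
      At tulip: go left to mint.
        mint is a leaf — visit mint.
      Visit tulip.
      At tulip: go right to lily.
        lily is a leaf — visit lily.
Visit moss.
At moss: go right to ash.
  At ash: go left to plum.
    At plum: go left to elm.
      elm is a leaf — visit elm.
    Visit plum.
    At plum: go right to hop.
      hop is a leaf — visit hop.
  Visit ash.
  At ash: no right child.
Full in-order sequence: aster, cedar, teak, iris, kale, rose, poppy, mint, tulip, lily, moss, elm, plum, hop, ash.

11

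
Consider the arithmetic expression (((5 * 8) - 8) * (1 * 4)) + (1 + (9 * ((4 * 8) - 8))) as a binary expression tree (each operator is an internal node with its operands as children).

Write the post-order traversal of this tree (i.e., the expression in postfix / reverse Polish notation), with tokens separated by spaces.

Post-order on an expression tree gives postfix notation: for each operator, emit left operand, right operand, then the operator.

5 8 * 8 - 1 4 * * 1 9 4 8 * 8 - * + +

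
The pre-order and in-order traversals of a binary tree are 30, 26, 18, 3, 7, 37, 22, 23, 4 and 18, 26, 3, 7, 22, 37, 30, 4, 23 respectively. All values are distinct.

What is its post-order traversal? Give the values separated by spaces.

18 22 37 7 3 26 4 23 30

The first element of pre-order is the root; it splits in-order into left and right subtrees.
Root 30: left subtree has 6 nodes {18, 26, 3, 7, 22, 37}, right has 2 {4, 23}.
  Root 26: left subtree has 1 node {18}, right has 4 {3, 7, 22, 37}.
    Root 3: left subtree has 0 nodes { }, right has 3 {7, 22, 37}.
      Root 7: left subtree has 0 nodes { }, right has 2 {22, 37}.
        Root 37: left subtree has 1 node {22}, right has 0 { }.
  Root 23: left subtree has 1 node {4}, right has 0 { }.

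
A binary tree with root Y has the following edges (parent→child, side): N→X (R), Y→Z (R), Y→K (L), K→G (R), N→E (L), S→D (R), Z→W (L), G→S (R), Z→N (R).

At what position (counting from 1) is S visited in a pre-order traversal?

Pre-order visits the node, then its left subtree, then its right subtree.
Visit Y.
At Y: go left to K.
  Visit K.
  At K: no left child.
  At K: go right to G.
    Visit G.
    At G: no left child.
    At G: go right to S.
      Visit S.
      At S: no left child.
      At S: go right to D.
        D is a leaf — visit D.
At Y: go right to Z.
  Visit Z.
  At Z: go left to W.
    W is a leaf — visit W.
  At Z: go right to N.
    Visit N.
    At N: go left to E.
      E is a leaf — visit E.
    At N: go right to X.
      X is a leaf — visit X.
Full pre-order sequence: Y, K, G, S, D, Z, W, N, E, X.

4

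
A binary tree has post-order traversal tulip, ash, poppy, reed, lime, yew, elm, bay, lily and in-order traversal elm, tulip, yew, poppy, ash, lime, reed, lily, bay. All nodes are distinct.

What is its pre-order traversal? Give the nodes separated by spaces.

lily elm yew tulip lime poppy ash reed bay

The last element of post-order is the root; it splits in-order into left and right subtrees.
Root lily: left subtree has 7 nodes {elm, tulip, yew, poppy, ash, lime, reed}, right has 1 {bay}.
  Root elm: left subtree has 0 nodes { }, right has 6 {tulip, yew, poppy, ash, lime, reed}.
    Root yew: left subtree has 1 node {tulip}, right has 4 {poppy, ash, lime, reed}.
      Root lime: left subtree has 2 nodes {poppy, ash}, right has 1 {reed}.
        Root poppy: left subtree has 0 nodes { }, right has 1 {ash}.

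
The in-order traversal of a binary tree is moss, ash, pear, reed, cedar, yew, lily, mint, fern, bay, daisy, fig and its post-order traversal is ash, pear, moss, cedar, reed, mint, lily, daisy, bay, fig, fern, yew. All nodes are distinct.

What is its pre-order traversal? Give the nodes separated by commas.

yew, reed, moss, pear, ash, cedar, fern, lily, mint, fig, bay, daisy

The last element of post-order is the root; it splits in-order into left and right subtrees.
Root yew: left subtree has 5 nodes {moss, ash, pear, reed, cedar}, right has 6 {lily, mint, fern, bay, daisy, fig}.
  Root reed: left subtree has 3 nodes {moss, ash, pear}, right has 1 {cedar}.
    Root moss: left subtree has 0 nodes { }, right has 2 {ash, pear}.
      Root pear: left subtree has 1 node {ash}, right has 0 { }.
  Root fern: left subtree has 2 nodes {lily, mint}, right has 3 {bay, daisy, fig}.
    Root lily: left subtree has 0 nodes { }, right has 1 {mint}.
    Root fig: left subtree has 2 nodes {bay, daisy}, right has 0 { }.
      Root bay: left subtree has 0 nodes { }, right has 1 {daisy}.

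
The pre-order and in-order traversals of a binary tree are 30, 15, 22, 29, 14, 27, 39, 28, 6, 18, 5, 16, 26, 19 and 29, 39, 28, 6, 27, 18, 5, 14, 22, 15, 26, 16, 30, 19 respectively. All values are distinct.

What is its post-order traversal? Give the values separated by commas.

The first element of pre-order is the root; it splits in-order into left and right subtrees.
Root 30: left subtree has 12 nodes {29, 39, 28, 6, 27, 18, 5, 14, 22, 15, 26, 16}, right has 1 {19}.
  Root 15: left subtree has 9 nodes {29, 39, 28, 6, 27, 18, 5, 14, 22}, right has 2 {26, 16}.
    Root 22: left subtree has 8 nodes {29, 39, 28, 6, 27, 18, 5, 14}, right has 0 { }.
      Root 29: left subtree has 0 nodes { }, right has 7 {39, 28, 6, 27, 18, 5, 14}.
        Root 14: left subtree has 6 nodes {39, 28, 6, 27, 18, 5}, right has 0 { }.
          Root 27: left subtree has 3 nodes {39, 28, 6}, right has 2 {18, 5}.
            Root 39: left subtree has 0 nodes { }, right has 2 {28, 6}.
              Root 28: left subtree has 0 nodes { }, right has 1 {6}.
            Root 18: left subtree has 0 nodes { }, right has 1 {5}.
    Root 16: left subtree has 1 node {26}, right has 0 { }.

6, 28, 39, 5, 18, 27, 14, 29, 22, 26, 16, 15, 19, 30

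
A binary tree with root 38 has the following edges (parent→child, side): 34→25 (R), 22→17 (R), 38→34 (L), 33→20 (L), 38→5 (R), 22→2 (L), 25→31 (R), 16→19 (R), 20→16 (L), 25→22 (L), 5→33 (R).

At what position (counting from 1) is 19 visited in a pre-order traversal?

Pre-order visits the node, then its left subtree, then its right subtree.
Visit 38.
At 38: go left to 34.
  Visit 34.
  At 34: no left child.
  At 34: go right to 25.
    Visit 25.
    At 25: go left to 22.
      Visit 22.
      At 22: go left to 2.
        2 is a leaf — visit 2.
      At 22: go right to 17.
        17 is a leaf — visit 17.
    At 25: go right to 31.
      31 is a leaf — visit 31.
At 38: go right to 5.
  Visit 5.
  At 5: no left child.
  At 5: go right to 33.
    Visit 33.
    At 33: go left to 20.
      Visit 20.
      At 20: go left to 16.
        Visit 16.
        At 16: no left child.
        At 16: go right to 19.
          19 is a leaf — visit 19.
      At 20: no right child.
    At 33: no right child.
Full pre-order sequence: 38, 34, 25, 22, 2, 17, 31, 5, 33, 20, 16, 19.

12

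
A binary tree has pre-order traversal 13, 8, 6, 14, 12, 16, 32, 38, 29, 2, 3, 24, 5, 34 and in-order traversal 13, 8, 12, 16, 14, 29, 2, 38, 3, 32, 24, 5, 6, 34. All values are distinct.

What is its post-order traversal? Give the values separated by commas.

16, 12, 2, 29, 3, 38, 5, 24, 32, 14, 34, 6, 8, 13

The first element of pre-order is the root; it splits in-order into left and right subtrees.
Root 13: left subtree has 0 nodes { }, right has 13 {8, 12, 16, 14, 29, 2, 38, 3, 32, 24, 5, 6, 34}.
  Root 8: left subtree has 0 nodes { }, right has 12 {12, 16, 14, 29, 2, 38, 3, 32, 24, 5, 6, 34}.
    Root 6: left subtree has 10 nodes {12, 16, 14, 29, 2, 38, 3, 32, 24, 5}, right has 1 {34}.
      Root 14: left subtree has 2 nodes {12, 16}, right has 7 {29, 2, 38, 3, 32, 24, 5}.
        Root 12: left subtree has 0 nodes { }, right has 1 {16}.
        Root 32: left subtree has 4 nodes {29, 2, 38, 3}, right has 2 {24, 5}.
          Root 38: left subtree has 2 nodes {29, 2}, right has 1 {3}.
            Root 29: left subtree has 0 nodes { }, right has 1 {2}.
          Root 24: left subtree has 0 nodes { }, right has 1 {5}.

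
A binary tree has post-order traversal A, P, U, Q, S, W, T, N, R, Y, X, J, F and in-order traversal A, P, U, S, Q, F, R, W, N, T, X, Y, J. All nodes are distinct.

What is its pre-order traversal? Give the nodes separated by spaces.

The last element of post-order is the root; it splits in-order into left and right subtrees.
Root F: left subtree has 5 nodes {A, P, U, S, Q}, right has 7 {R, W, N, T, X, Y, J}.
  Root S: left subtree has 3 nodes {A, P, U}, right has 1 {Q}.
    Root U: left subtree has 2 nodes {A, P}, right has 0 { }.
      Root P: left subtree has 1 node {A}, right has 0 { }.
  Root J: left subtree has 6 nodes {R, W, N, T, X, Y}, right has 0 { }.
    Root X: left subtree has 4 nodes {R, W, N, T}, right has 1 {Y}.
      Root R: left subtree has 0 nodes { }, right has 3 {W, N, T}.
        Root N: left subtree has 1 node {W}, right has 1 {T}.

F S U P A Q J X R N W T Y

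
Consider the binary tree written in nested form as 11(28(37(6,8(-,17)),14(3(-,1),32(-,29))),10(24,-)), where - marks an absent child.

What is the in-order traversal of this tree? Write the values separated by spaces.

6 37 8 17 28 3 1 14 32 29 11 24 10

In-order visits the left subtree, then the node, then the right subtree.
At 11: go left to 28.
  At 28: go left to 37.
    At 37: go left to 6.
      6 is a leaf — visit 6.
    Visit 37.
    At 37: go right to 8.
      At 8: no left child.
      Visit 8.
      At 8: go right to 17.
        17 is a leaf — visit 17.
  Visit 28.
  At 28: go right to 14.
    At 14: go left to 3.
      At 3: no left child.
      Visit 3.
      At 3: go right to 1.
        1 is a leaf — visit 1.
    Visit 14.
    At 14: go right to 32.
      At 32: no left child.
      Visit 32.
      At 32: go right to 29.
        29 is a leaf — visit 29.
Visit 11.
At 11: go right to 10.
  At 10: go left to 24.
    24 is a leaf — visit 24.
  Visit 10.
  At 10: no right child.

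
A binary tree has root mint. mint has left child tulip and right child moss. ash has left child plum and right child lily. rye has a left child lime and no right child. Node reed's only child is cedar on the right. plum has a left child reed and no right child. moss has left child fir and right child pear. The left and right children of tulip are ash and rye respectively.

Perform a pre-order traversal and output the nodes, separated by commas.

Pre-order visits the node, then its left subtree, then its right subtree.
Visit mint.
At mint: go left to tulip.
  Visit tulip.
  At tulip: go left to ash.
    Visit ash.
    At ash: go left to plum.
      Visit plum.
      At plum: go left to reed.
        Visit reed.
        At reed: no left child.
        At reed: go right to cedar.
          cedar is a leaf — visit cedar.
      At plum: no right child.
    At ash: go right to lily.
      lily is a leaf — visit lily.
  At tulip: go right to rye.
    Visit rye.
    At rye: go left to lime.
      lime is a leaf — visit lime.
    At rye: no right child.
At mint: go right to moss.
  Visit moss.
  At moss: go left to fir.
    fir is a leaf — visit fir.
  At moss: go right to pear.
    pear is a leaf — visit pear.

mint, tulip, ash, plum, reed, cedar, lily, rye, lime, moss, fir, pear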